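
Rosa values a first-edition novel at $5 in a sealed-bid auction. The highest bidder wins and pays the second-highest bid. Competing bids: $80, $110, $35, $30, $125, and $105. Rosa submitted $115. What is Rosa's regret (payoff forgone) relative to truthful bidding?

The highest competing bid is $125.
Bidding truthfully at $5: the top bid is $125 (a rival), so Rosa loses. Payoff = $0.
Bidding $115: the top bid is $125 (a rival), so Rosa loses. Payoff = $0.
Regret = truthful payoff − actual payoff = $0 − $0 = $0.

$0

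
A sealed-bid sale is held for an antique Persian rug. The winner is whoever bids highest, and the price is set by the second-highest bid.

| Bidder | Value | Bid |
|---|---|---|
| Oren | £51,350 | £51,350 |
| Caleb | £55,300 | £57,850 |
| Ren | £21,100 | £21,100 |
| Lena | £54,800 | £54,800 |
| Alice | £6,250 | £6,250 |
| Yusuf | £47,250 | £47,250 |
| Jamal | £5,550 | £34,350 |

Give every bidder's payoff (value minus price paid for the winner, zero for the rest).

Payoffs: Oren £0, Caleb £500, Ren £0, Lena £0, Alice £0, Yusuf £0, Jamal £0.

Bids in descending order: Caleb £57,850, then Lena £54,800, then Oren £51,350, then Yusuf £47,250, then Jamal £34,350, then Ren £21,100, then Alice £6,250.
Caleb has the top bid and wins; the price is the second-highest bid, £54,800.
Caleb's payoff = £55,300 − £54,800 = £500. All other bidders lose, so their payoff is 0.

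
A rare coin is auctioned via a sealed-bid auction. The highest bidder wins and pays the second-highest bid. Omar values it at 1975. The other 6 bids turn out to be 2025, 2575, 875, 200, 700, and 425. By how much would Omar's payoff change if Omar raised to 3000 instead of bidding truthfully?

The highest competing bid is 2575.
Bidding truthfully at 1975: the top bid is 2575 (a rival), so Omar loses. Payoff = 0.
Bidding 3000: Omar has the top bid, wins, and pays the second-highest bid 2575. Payoff = 1975 − 2575 = -600.
Change = -600 − 0 = -600.
Deviating from a truthful bid can only lose payoff in a second-price auction — never gain.

Change in payoff: -600.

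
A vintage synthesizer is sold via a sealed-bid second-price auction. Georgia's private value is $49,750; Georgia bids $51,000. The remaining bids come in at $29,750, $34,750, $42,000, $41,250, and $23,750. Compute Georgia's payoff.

Payoff = $7,750.

Highest competing bid: $42,000.
Georgia's bid $51,000 is the highest overall, so Georgia wins and pays the second-highest bid, $42,000.
Payoff = value − price = $49,750 − $42,000 = $7,750.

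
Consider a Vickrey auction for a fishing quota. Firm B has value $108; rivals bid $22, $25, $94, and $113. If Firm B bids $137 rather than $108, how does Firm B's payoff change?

The highest competing bid is $113.
Bidding truthfully at $108: the top bid is $113 (a rival), so Firm B loses. Payoff = $0.
Bidding $137: Firm B has the top bid, wins, and pays the second-highest bid $113. Payoff = $108 − $113 = -$5.
Change = -$5 − $0 = -$5.

-$5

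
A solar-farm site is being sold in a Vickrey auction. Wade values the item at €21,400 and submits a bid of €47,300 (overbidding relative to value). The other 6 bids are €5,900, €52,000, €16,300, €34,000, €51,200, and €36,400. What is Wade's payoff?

Highest competing bid: €52,000.
Wade's bid €47,300 is not the highest, so Wade loses, pays nothing, and earns zero payoff.

Wade's payoff: €0.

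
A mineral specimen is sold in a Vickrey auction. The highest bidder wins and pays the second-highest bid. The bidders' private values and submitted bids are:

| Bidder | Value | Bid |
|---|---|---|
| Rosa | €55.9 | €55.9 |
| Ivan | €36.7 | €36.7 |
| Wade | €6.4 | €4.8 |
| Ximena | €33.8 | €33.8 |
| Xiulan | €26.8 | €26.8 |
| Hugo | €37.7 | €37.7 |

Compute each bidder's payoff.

Ordered from highest: Rosa €55.9, then Hugo €37.7, then Ivan €36.7, then Ximena €33.8, then Xiulan €26.8, then Wade €4.8.
Rosa has the top bid and wins; the price is the second-highest bid, €37.7.
Rosa's payoff = €55.9 − €37.7 = €18.2. All other bidders lose, so their payoff is 0.

Payoffs: Rosa €18.2, Ivan €0.0, Wade €0.0, Ximena €0.0, Xiulan €0.0, Hugo €0.0.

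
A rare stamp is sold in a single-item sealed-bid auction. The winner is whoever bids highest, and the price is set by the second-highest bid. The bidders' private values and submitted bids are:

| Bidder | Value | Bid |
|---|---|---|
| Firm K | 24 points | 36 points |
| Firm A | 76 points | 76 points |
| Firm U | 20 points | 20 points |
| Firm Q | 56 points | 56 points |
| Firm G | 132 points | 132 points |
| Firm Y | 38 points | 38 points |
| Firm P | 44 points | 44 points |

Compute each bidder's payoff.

Bids in descending order: Firm G 132 points; Firm A 76 points; Firm Q 56 points; Firm P 44 points; Firm Y 38 points; Firm K 36 points; Firm U 20 points.
Firm G has the top bid and wins; the price is the second-highest bid, 76 points.
Firm G's payoff = 132 points − 76 points = 56 points. All other bidders lose, so their payoff is 0.

Firm K 0 points, Firm A 0 points, Firm U 0 points, Firm Q 0 points, Firm G 56 points, Firm Y 0 points, Firm P 0 points.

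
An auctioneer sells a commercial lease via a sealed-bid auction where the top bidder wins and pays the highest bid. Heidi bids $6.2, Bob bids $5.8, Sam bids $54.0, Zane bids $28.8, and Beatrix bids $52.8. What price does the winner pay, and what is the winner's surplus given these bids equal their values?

Price $54.0; surplus $0.0.

Ordered from highest: Sam $54.0 > Beatrix $52.8 > Zane $28.8 > Heidi $6.2 > Bob $5.8.
Sam is the highest bidder, so Sam wins.
Under the first-price rule, the price is the highest bid: $54.0.
Surplus = $54.0 − $54.0 = $0.0.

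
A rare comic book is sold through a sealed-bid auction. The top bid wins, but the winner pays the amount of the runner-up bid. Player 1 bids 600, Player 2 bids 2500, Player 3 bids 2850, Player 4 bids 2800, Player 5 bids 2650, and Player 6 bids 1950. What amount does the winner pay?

Ranking the bids: Player 3 2850, then Player 4 2800, then Player 5 2650, then Player 2 2500, then Player 6 1950, then Player 1 600.
Player 3 has the highest bid, so Player 3 wins.
The second-highest bid is 2800, so that is what Player 3 pays.

Price paid: 2800.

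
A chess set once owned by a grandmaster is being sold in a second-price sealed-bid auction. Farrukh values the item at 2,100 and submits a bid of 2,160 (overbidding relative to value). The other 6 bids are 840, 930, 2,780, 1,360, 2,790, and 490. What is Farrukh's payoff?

Highest competing bid: 2,790.
Farrukh's bid 2,160 is not the highest, so Farrukh loses, pays nothing, and earns zero payoff.

0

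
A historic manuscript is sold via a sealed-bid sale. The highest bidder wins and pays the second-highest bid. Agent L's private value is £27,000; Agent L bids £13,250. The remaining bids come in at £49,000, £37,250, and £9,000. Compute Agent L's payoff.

Payoff = £0.

Highest competing bid: £49,000.
Agent L's bid £13,250 is not the highest, so Agent L loses, pays nothing, and earns zero payoff.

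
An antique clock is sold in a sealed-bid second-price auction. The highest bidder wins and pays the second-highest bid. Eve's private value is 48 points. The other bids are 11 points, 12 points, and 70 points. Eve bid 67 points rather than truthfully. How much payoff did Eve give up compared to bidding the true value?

The highest competing bid is 70 points.
Bidding truthfully at 48 points: the top bid is 70 points (a rival), so Eve loses. Payoff = 0 points.
Bidding 67 points: the top bid is 70 points (a rival), so Eve loses. Payoff = 0 points.
Regret = truthful payoff − actual payoff = 0 points − 0 points = 0 points.

0 points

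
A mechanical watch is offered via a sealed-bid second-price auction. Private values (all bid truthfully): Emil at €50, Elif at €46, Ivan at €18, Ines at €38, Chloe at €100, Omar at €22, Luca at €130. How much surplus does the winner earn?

Ordered from highest: Luca €130; Chloe €100; Emil €50; Elif €46; Ines €38; Omar €22; Ivan €18.
Luca wins with the top bid and pays the second-highest, €100.
Surplus = €130 − €100 = €30.

Surplus = €30.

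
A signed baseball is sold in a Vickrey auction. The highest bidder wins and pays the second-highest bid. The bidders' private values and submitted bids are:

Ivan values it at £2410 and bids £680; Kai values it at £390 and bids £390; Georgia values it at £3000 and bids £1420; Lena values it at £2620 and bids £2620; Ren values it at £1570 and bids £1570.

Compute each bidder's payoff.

Ordered from highest: Lena £2620 > Ren £1570 > Georgia £1420 > Ivan £680 > Kai £390.
Lena has the top bid and wins; the price is the second-highest bid, £1570.
Lena's payoff = £2620 − £1570 = £1050. All other bidders lose, so their payoff is 0.

Payoffs: Ivan £0, Kai £0, Georgia £0, Lena £1050, Ren £0.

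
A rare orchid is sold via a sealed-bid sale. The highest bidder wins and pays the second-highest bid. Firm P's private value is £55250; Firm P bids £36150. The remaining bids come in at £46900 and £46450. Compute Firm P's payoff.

£0

Highest competing bid: £46900.
Firm P's bid £36150 is not the highest, so Firm P loses, pays nothing, and earns zero payoff.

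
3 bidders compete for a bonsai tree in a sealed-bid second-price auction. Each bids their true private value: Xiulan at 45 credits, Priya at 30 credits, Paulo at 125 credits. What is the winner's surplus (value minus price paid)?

80 credits

Bids in descending order: Paulo 125 credits > Xiulan 45 credits > Priya 30 credits.
Paulo wins with the top bid and pays the second-highest, 45 credits.
Surplus = 125 credits − 45 credits = 80 credits.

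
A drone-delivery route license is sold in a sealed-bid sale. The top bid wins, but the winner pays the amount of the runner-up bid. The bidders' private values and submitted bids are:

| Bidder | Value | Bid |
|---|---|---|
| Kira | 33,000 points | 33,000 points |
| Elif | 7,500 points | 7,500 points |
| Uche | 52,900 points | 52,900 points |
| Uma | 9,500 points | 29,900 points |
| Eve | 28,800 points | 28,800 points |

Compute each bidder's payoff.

Sorted high to low: Uche 52,900 points > Kira 33,000 points > Uma 29,900 points > Eve 28,800 points > Elif 7,500 points.
Uche has the top bid and wins; the price is the second-highest bid, 33,000 points.
Uche's payoff = 52,900 points − 33,000 points = 19,900 points. All other bidders lose, so their payoff is 0.

Payoffs: Kira 0 points, Elif 0 points, Uche 19,900 points, Uma 0 points, Eve 0 points.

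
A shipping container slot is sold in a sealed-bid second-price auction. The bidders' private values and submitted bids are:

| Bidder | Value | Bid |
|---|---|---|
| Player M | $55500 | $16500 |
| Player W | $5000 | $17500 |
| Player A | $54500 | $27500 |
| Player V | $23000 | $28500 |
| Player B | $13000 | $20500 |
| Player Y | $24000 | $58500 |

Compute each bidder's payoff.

Ranking the bids: Player Y $58500, then Player V $28500, then Player A $27500, then Player B $20500, then Player W $17500, then Player M $16500.
Player Y has the top bid and wins; the price is the second-highest bid, $28500.
Player Y's payoff = $24000 − $28500 = -$4500. All other bidders lose, so their payoff is 0.

Payoffs: Player M $0, Player W $0, Player A $0, Player V $0, Player B $0, Player Y -$4500.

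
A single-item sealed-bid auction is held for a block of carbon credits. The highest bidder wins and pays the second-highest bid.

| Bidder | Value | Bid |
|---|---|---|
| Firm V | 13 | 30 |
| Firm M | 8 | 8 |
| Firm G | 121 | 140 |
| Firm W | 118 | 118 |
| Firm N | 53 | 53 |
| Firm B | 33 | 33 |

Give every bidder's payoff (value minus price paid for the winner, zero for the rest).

Ordered from highest: Firm G 140, then Firm W 118, then Firm N 53, then Firm B 33, then Firm V 30, then Firm M 8.
Firm G has the top bid and wins; the price is the second-highest bid, 118.
Firm G's payoff = 121 − 118 = 3. All other bidders lose, so their payoff is 0.

Payoffs: Firm V 0, Firm M 0, Firm G 3, Firm W 0, Firm N 0, Firm B 0.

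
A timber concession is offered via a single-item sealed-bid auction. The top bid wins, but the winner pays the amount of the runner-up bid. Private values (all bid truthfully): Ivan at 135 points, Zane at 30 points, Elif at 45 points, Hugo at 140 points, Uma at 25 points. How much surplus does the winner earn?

Ranking the bids: Hugo 140 points > Ivan 135 points > Elif 45 points > Zane 30 points > Uma 25 points.
Hugo wins with the top bid and pays the second-highest, 135 points.
Surplus = 140 points − 135 points = 5 points.

5 points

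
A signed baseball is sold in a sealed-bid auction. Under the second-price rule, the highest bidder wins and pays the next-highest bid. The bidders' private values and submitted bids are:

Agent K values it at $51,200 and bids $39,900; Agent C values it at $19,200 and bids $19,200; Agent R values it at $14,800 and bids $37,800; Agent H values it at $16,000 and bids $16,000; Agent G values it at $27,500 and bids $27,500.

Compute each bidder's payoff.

Bids in descending order: Agent K $39,900 > Agent R $37,800 > Agent G $27,500 > Agent C $19,200 > Agent H $16,000.
Agent K has the top bid and wins; the price is the second-highest bid, $37,800.
Agent K's payoff = $51,200 − $37,800 = $13,400. All other bidders lose, so their payoff is 0.

Agent K $13,400, Agent C $0, Agent R $0, Agent H $0, Agent G $0.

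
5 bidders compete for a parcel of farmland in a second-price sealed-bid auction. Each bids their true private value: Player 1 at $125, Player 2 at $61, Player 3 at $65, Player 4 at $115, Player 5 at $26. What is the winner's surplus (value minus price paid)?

Surplus = $10.

Bids in descending order: Player 1 $125 > Player 4 $115 > Player 3 $65 > Player 2 $61 > Player 5 $26.
Player 1 wins with the top bid and pays the second-highest, $115.
Surplus = $125 − $115 = $10.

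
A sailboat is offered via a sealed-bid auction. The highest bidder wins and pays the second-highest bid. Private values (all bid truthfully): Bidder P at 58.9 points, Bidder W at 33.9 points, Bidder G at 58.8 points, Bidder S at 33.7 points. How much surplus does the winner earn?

Surplus = 0.1 points.

Bids in descending order: Bidder P 58.9 points; Bidder G 58.8 points; Bidder W 33.9 points; Bidder S 33.7 points.
Bidder P wins with the top bid and pays the second-highest, 58.8 points.
Surplus = 58.9 points − 58.8 points = 0.1 points.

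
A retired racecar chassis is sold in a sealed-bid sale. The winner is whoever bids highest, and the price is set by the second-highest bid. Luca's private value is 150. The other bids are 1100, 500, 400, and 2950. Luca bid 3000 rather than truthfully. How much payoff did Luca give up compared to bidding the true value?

Regret: 2800.

The highest competing bid is 2950.
Bidding truthfully at 150: the top bid is 2950 (a rival), so Luca loses. Payoff = 0.
Bidding 3000: Luca has the top bid, wins, and pays the second-highest bid 2950. Payoff = 150 − 2950 = -2800.
Regret = truthful payoff − actual payoff = 0 − -2800 = 2800.
Deviating from a truthful bid can only lose payoff in a second-price auction — never gain.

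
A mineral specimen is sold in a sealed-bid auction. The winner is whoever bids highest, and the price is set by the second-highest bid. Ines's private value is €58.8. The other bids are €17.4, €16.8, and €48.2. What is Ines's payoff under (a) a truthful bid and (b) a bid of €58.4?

Truthful: €10.6; alternative: €10.6.

The highest competing bid is €48.2.
Bidding truthfully at €58.8: Ines has the top bid, wins, and pays the second-highest bid €48.2. Payoff = €58.8 − €48.2 = €10.6.
Bidding €58.4: Ines has the top bid, wins, and pays the second-highest bid €48.2. Payoff = €58.8 − €48.2 = €10.6.
The bid only affects whether you win, not the price — here both bids land on the same side of the top rival bid, so the deviation is payoff-neutral.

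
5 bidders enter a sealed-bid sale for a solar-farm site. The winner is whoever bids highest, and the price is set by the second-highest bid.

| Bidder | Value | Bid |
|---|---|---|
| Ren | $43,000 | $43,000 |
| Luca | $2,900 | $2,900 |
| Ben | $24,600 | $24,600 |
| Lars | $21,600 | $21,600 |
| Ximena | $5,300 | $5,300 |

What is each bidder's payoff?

Ren $18,400, Luca $0, Ben $0, Lars $0, Ximena $0.

Sorted high to low: Ren $43,000, then Ben $24,600, then Lars $21,600, then Ximena $5,300, then Luca $2,900.
Ren has the top bid and wins; the price is the second-highest bid, $24,600.
Ren's payoff = $43,000 − $24,600 = $18,400. All other bidders lose, so their payoff is 0.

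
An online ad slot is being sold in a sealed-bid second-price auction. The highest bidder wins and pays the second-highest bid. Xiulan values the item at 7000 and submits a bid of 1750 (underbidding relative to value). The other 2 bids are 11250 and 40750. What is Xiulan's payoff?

Highest competing bid: 40750.
Xiulan's bid 1750 is not the highest, so Xiulan loses, pays nothing, and earns zero payoff.

Payoff = 0.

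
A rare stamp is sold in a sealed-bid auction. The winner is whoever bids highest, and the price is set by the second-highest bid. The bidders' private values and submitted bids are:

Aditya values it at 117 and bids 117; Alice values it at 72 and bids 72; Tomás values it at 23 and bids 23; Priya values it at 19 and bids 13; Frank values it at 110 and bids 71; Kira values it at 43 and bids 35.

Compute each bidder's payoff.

Aditya 45, Alice 0, Tomás 0, Priya 0, Frank 0, Kira 0.

Ordered from highest: Aditya 117, then Alice 72, then Frank 71, then Kira 35, then Tomás 23, then Priya 13.
Aditya has the top bid and wins; the price is the second-highest bid, 72.
Aditya's payoff = 117 − 72 = 45. All other bidders lose, so their payoff is 0.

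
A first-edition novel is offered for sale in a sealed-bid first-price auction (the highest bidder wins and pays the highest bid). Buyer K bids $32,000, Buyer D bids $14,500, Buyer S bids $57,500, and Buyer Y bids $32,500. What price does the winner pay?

Sorted high to low: Buyer S $57,500 > Buyer Y $32,500 > Buyer K $32,000 > Buyer D $14,500.
Buyer S is the highest bidder, so Buyer S wins.
Under the first-price rule, the price is the highest bid: $57,500.

Price paid: $57,500.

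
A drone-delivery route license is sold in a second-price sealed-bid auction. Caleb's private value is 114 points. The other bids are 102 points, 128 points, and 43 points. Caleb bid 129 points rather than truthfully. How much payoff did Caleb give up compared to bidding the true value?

The highest competing bid is 128 points.
Bidding truthfully at 114 points: the top bid is 128 points (a rival), so Caleb loses. Payoff = 0 points.
Bidding 129 points: Caleb has the top bid, wins, and pays the second-highest bid 128 points. Payoff = 114 points − 128 points = -14 points.
Regret = truthful payoff − actual payoff = 0 points − -14 points = 14 points.

14 points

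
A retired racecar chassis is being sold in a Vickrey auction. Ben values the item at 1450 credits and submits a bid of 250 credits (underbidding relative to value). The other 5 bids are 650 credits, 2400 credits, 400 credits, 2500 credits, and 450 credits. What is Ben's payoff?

Highest competing bid: 2500 credits.
Ben's bid 250 credits is not the highest, so Ben loses, pays nothing, and earns zero payoff.

Ben's payoff: 0 credits.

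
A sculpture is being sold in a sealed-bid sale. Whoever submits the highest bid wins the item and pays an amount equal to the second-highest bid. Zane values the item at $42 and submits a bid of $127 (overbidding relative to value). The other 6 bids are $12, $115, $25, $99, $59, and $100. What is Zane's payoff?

Payoff = -$73.

Highest competing bid: $115.
Zane's bid $127 is the highest overall, so Zane wins and pays the second-highest bid, $115.
Payoff = value − price = $42 − $115 = -$73.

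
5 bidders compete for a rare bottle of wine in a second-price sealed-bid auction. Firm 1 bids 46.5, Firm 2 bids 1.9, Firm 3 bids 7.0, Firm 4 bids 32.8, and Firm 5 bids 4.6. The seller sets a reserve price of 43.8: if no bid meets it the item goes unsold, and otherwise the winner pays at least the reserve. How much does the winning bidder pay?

43.8

Sorted high to low: Firm 1 46.5; Firm 4 32.8; Firm 3 7.0; Firm 5 4.6; Firm 2 1.9.
Firm 1 has the highest bid, so Firm 1 wins.
The second-highest bid is 32.8, but the reserve 43.8 is higher, so the price is the reserve.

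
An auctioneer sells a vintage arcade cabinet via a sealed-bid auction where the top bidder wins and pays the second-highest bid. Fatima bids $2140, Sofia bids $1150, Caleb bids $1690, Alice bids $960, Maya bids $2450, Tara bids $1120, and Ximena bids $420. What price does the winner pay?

The winner pays $2140.

Ordered from highest: Maya $2450 > Fatima $2140 > Caleb $1690 > Sofia $1150 > Tara $1120 > Alice $960 > Ximena $420.
Maya is the highest bidder, so Maya wins.
Under the second-price rule, the price is the second-highest bid: $2140.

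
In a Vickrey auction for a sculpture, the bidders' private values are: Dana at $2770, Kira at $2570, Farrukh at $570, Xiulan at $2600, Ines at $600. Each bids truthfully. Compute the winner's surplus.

Ordered from highest: Dana $2770; Xiulan $2600; Kira $2570; Ines $600; Farrukh $570.
Dana wins with the top bid and pays the second-highest, $2600.
Surplus = $2770 − $2600 = $170.

Winner's surplus: $170.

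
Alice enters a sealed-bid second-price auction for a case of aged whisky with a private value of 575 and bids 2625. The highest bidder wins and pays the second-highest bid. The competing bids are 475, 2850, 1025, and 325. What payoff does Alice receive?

0

Highest competing bid: 2850.
Alice's bid 2625 is not the highest, so Alice loses, pays nothing, and earns zero payoff.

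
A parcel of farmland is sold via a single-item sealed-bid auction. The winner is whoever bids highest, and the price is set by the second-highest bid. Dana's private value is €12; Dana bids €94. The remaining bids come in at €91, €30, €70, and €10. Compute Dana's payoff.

Highest competing bid: €91.
Dana's bid €94 is the highest overall, so Dana wins and pays the second-highest bid, €91.
Payoff = value − price = €12 − €91 = -€79.
Overbidding won the item at a price above value — truthful bidding would have avoided this loss.

-€79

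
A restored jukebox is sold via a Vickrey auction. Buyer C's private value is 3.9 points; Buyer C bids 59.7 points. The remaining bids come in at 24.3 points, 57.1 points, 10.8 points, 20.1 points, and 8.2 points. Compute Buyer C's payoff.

Buyer C's payoff: -53.2 points.

Highest competing bid: 57.1 points.
Buyer C's bid 59.7 points is the highest overall, so Buyer C wins and pays the second-highest bid, 57.1 points.
Payoff = value − price = 3.9 points − 57.1 points = -53.2 points.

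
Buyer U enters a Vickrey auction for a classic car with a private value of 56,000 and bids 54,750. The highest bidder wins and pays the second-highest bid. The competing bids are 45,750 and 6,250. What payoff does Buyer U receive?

Highest competing bid: 45,750.
Buyer U's bid 54,750 is the highest overall, so Buyer U wins and pays the second-highest bid, 45,750.
Payoff = value − price = 56,000 − 45,750 = 10,250.

Buyer U's payoff: 10,250.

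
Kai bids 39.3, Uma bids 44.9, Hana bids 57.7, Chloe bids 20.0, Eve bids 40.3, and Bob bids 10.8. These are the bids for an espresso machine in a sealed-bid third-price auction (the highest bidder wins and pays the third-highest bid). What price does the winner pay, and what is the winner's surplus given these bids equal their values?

Price 40.3; surplus 17.4.

Bids in descending order: Hana 57.7 > Uma 44.9 > Eve 40.3 > Kai 39.3 > Chloe 20.0 > Bob 10.8.
Hana is the highest bidder, so Hana wins.
Under the third-price rule, the price is the third-highest bid: 40.3.
Surplus = 57.7 − 40.3 = 17.4.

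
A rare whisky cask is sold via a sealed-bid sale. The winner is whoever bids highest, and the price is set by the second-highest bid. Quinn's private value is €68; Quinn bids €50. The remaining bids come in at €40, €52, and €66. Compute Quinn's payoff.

Highest competing bid: €66.
Quinn's bid €50 is not the highest, so Quinn loses, pays nothing, and earns zero payoff.

Quinn's payoff: €0.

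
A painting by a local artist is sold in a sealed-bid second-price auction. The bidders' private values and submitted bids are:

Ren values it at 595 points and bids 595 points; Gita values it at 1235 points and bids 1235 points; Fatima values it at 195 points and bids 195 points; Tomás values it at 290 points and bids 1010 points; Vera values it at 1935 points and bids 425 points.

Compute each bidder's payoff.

Payoffs: Ren 0 points, Gita 225 points, Fatima 0 points, Tomás 0 points, Vera 0 points.

Ordered from highest: Gita 1235 points, then Tomás 1010 points, then Ren 595 points, then Vera 425 points, then Fatima 195 points.
Gita has the top bid and wins; the price is the second-highest bid, 1010 points.
Gita's payoff = 1235 points − 1010 points = 225 points. All other bidders lose, so their payoff is 0.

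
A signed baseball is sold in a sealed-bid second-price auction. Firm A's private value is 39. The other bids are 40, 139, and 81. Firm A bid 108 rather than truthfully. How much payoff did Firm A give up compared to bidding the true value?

Regret: 0.

The highest competing bid is 139.
Bidding truthfully at 39: the top bid is 139 (a rival), so Firm A loses. Payoff = 0.
Bidding 108: the top bid is 139 (a rival), so Firm A loses. Payoff = 0.
Regret = truthful payoff − actual payoff = 0 − 0 = 0.
The bid only affects whether you win, not the price — here both bids land on the same side of the top rival bid, so the deviation is payoff-neutral.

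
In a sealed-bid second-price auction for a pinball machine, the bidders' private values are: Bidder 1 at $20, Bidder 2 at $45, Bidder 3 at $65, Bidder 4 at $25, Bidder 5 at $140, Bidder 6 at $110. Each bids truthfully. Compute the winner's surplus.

$30

Ordered from highest: Bidder 5 $140, then Bidder 6 $110, then Bidder 3 $65, then Bidder 2 $45, then Bidder 4 $25, then Bidder 1 $20.
Bidder 5 wins with the top bid and pays the second-highest, $110.
Surplus = $140 − $110 = $30.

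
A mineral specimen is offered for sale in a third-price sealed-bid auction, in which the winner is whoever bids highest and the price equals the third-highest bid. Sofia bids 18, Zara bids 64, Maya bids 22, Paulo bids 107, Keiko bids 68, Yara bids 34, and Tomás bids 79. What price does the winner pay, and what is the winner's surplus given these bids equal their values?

Sorted high to low: Paulo 107; Tomás 79; Keiko 68; Zara 64; Yara 34; Maya 22; Sofia 18.
Paulo is the highest bidder, so Paulo wins.
Under the third-price rule, the price is the third-highest bid: 68.
Surplus = 107 − 68 = 39.

Price 68; surplus 39.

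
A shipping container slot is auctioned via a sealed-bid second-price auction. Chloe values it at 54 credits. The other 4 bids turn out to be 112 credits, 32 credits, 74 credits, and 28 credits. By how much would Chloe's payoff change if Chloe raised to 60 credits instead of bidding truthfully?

The highest competing bid is 112 credits.
Bidding truthfully at 54 credits: the top bid is 112 credits (a rival), so Chloe loses. Payoff = 0 credits.
Bidding 60 credits: the top bid is 112 credits (a rival), so Chloe loses. Payoff = 0 credits.
Change = 0 credits − 0 credits = 0 credits.

Payoff change: 0 credits.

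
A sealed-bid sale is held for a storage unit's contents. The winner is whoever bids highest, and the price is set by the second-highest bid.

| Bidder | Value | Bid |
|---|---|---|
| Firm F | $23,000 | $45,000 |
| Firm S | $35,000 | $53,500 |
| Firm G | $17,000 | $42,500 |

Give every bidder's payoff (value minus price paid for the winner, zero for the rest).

Firm F $0, Firm S -$10,000, Firm G $0.

Ordered from highest: Firm S $53,500 > Firm F $45,000 > Firm G $42,500.
Firm S has the top bid and wins; the price is the second-highest bid, $45,000.
Firm S's payoff = $35,000 − $45,000 = -$10,000. All other bidders lose, so their payoff is 0.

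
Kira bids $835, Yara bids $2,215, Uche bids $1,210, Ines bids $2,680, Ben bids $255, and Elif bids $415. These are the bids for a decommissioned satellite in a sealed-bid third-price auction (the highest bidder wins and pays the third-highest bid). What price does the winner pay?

Sorted high to low: Ines $2,680 > Yara $2,215 > Uche $1,210 > Kira $835 > Elif $415 > Ben $255.
Ines is the highest bidder, so Ines wins.
Under the third-price rule, the price is the third-highest bid: $1,210.

$1,210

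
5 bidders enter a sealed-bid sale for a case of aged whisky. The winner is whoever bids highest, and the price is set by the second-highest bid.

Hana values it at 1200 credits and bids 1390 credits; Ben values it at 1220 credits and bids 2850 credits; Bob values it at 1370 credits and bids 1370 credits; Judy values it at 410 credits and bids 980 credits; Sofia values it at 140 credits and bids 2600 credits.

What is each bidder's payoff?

Ordered from highest: Ben 2850 credits; Sofia 2600 credits; Hana 1390 credits; Bob 1370 credits; Judy 980 credits.
Ben has the top bid and wins; the price is the second-highest bid, 2600 credits.
Ben's payoff = 1220 credits − 2600 credits = -1380 credits. All other bidders lose, so their payoff is 0.

Hana 0 credits, Ben -1380 credits, Bob 0 credits, Judy 0 credits, Sofia 0 credits.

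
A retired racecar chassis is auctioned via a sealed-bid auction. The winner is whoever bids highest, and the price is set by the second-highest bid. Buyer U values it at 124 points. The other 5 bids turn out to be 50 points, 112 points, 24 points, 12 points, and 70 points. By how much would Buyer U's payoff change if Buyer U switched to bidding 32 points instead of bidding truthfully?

The highest competing bid is 112 points.
Bidding truthfully at 124 points: Buyer U has the top bid, wins, and pays the second-highest bid 112 points. Payoff = 124 points − 112 points = 12 points.
Bidding 32 points: the top bid is 112 points (a rival), so Buyer U loses. Payoff = 0 points.
Change = 0 points − 12 points = -12 points.

Change in payoff: -12 points.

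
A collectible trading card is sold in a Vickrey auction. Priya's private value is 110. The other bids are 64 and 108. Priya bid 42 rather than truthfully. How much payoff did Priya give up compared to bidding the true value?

Payoff forgone: 2.

The highest competing bid is 108.
Bidding truthfully at 110: Priya has the top bid, wins, and pays the second-highest bid 108. Payoff = 110 − 108 = 2.
Bidding 42: the top bid is 108 (a rival), so Priya loses. Payoff = 0.
Regret = truthful payoff − actual payoff = 2 − 0 = 2.
This is the dominant-strategy logic: truthful bidding weakly beats any alternative.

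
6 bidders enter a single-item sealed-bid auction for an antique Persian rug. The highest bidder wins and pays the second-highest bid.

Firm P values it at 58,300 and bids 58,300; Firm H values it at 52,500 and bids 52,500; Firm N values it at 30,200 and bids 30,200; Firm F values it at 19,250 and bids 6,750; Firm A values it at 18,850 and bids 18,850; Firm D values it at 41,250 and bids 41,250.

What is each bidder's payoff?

Payoffs: Firm P 5,800, Firm H 0, Firm N 0, Firm F 0, Firm A 0, Firm D 0.

Ranking the bids: Firm P 58,300 > Firm H 52,500 > Firm D 41,250 > Firm N 30,200 > Firm A 18,850 > Firm F 6,750.
Firm P has the top bid and wins; the price is the second-highest bid, 52,500.
Firm P's payoff = 58,300 − 52,500 = 5,800. All other bidders lose, so their payoff is 0.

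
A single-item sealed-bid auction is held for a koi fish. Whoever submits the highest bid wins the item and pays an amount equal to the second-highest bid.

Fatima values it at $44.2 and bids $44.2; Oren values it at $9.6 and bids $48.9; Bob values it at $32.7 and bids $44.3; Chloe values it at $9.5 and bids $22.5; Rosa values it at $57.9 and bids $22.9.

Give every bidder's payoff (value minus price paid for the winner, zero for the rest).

Payoffs: Fatima $0.0, Oren -$34.7, Bob $0.0, Chloe $0.0, Rosa $0.0.

Ordered from highest: Oren $48.9; Bob $44.3; Fatima $44.2; Rosa $22.9; Chloe $22.5.
Oren has the top bid and wins; the price is the second-highest bid, $44.3.
Oren's payoff = $9.6 − $44.3 = -$34.7. All other bidders lose, so their payoff is 0.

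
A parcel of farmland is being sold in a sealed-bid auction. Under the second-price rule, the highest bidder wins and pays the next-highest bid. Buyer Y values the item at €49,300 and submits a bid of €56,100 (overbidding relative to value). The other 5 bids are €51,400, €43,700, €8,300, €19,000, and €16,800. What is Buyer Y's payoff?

Buyer Y's payoff: -€2,100.

Highest competing bid: €51,400.
Buyer Y's bid €56,100 is the highest overall, so Buyer Y wins and pays the second-highest bid, €51,400.
Payoff = value − price = €49,300 − €51,400 = -€2,100.
Overbidding won the item at a price above value — truthful bidding would have avoided this loss.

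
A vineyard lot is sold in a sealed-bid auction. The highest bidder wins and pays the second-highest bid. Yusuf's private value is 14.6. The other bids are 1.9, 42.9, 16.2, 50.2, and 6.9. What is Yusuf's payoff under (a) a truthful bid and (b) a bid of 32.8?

The highest competing bid is 50.2.
Bidding truthfully at 14.6: the top bid is 50.2 (a rival), so Yusuf loses. Payoff = 0.0.
Bidding 32.8: the top bid is 50.2 (a rival), so Yusuf loses. Payoff = 0.0.

(a) 0.0  (b) 0.0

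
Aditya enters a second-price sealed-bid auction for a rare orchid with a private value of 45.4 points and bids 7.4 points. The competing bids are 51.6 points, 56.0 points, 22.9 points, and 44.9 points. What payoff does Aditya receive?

Highest competing bid: 56.0 points.
Aditya's bid 7.4 points is not the highest, so Aditya loses, pays nothing, and earns zero payoff.

0.0 points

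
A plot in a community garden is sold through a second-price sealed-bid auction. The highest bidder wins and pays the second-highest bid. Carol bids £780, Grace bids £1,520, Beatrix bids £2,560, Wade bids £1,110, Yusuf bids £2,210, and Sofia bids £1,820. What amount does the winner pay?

Ranking the bids: Beatrix £2,560 > Yusuf £2,210 > Sofia £1,820 > Grace £1,520 > Wade £1,110 > Carol £780.
Beatrix has the highest bid, so Beatrix wins.
The second-highest bid is £2,210, so that is what Beatrix pays.

£2,210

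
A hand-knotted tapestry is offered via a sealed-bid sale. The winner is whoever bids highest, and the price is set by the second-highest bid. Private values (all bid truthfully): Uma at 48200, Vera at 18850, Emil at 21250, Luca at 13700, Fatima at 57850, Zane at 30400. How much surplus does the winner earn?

Winner's surplus: 9650.

Sorted high to low: Fatima 57850, then Uma 48200, then Zane 30400, then Emil 21250, then Vera 18850, then Luca 13700.
Fatima wins with the top bid and pays the second-highest, 48200.
Surplus = 57850 − 48200 = 9650.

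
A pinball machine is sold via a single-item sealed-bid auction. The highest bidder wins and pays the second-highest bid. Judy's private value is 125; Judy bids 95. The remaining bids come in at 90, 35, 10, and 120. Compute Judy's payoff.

Highest competing bid: 120.
Judy's bid 95 is not the highest, so Judy loses, pays nothing, and earns zero payoff.

Judy's payoff: 0.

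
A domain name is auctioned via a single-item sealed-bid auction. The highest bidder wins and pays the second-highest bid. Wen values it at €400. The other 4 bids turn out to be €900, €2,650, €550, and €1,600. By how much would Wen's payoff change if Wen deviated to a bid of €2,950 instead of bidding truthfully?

Change in payoff: -€2,250.

The highest competing bid is €2,650.
Bidding truthfully at €400: the top bid is €2,650 (a rival), so Wen loses. Payoff = €0.
Bidding €2,950: Wen has the top bid, wins, and pays the second-highest bid €2,650. Payoff = €400 − €2,650 = -€2,250.
Change = -€2,250 − €0 = -€2,250.
Deviating from a truthful bid can only lose payoff in a second-price auction — never gain.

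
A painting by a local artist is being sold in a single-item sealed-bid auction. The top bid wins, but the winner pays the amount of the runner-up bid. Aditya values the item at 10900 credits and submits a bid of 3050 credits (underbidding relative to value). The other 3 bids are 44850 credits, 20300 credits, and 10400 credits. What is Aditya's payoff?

Payoff = 0 credits.

Highest competing bid: 44850 credits.
Aditya's bid 3050 credits is not the highest, so Aditya loses, pays nothing, and earns zero payoff.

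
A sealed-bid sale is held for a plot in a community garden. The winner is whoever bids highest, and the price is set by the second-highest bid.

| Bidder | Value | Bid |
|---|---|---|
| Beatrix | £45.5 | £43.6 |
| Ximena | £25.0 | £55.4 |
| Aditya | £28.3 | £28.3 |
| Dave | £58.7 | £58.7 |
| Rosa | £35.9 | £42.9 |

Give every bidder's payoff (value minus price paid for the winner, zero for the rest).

Ranking the bids: Dave £58.7, then Ximena £55.4, then Beatrix £43.6, then Rosa £42.9, then Aditya £28.3.
Dave has the top bid and wins; the price is the second-highest bid, £55.4.
Dave's payoff = £58.7 − £55.4 = £3.3. All other bidders lose, so their payoff is 0.

Payoffs: Beatrix £0.0, Ximena £0.0, Aditya £0.0, Dave £3.3, Rosa £0.0.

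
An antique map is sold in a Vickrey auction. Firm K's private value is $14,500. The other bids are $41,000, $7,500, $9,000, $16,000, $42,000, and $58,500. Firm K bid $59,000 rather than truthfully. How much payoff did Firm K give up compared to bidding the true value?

$44,000

The highest competing bid is $58,500.
Bidding truthfully at $14,500: the top bid is $58,500 (a rival), so Firm K loses. Payoff = $0.
Bidding $59,000: Firm K has the top bid, wins, and pays the second-highest bid $58,500. Payoff = $14,500 − $58,500 = -$44,000.
Regret = truthful payoff − actual payoff = $0 − -$44,000 = $44,000.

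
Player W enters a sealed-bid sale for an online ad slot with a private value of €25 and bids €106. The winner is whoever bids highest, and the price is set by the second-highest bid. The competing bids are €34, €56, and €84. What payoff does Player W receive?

Player W's payoff: -€59.

Highest competing bid: €84.
Player W's bid €106 is the highest overall, so Player W wins and pays the second-highest bid, €84.
Payoff = value − price = €25 − €84 = -€59.
Overbidding won the item at a price above value — truthful bidding would have avoided this loss.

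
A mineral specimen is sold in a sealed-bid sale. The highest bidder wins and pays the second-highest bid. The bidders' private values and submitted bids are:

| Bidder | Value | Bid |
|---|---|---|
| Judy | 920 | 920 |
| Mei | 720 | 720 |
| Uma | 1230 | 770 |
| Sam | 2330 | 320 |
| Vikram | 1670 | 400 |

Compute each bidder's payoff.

Ordered from highest: Judy 920 > Uma 770 > Mei 720 > Vikram 400 > Sam 320.
Judy has the top bid and wins; the price is the second-highest bid, 770.
Judy's payoff = 920 − 770 = 150. All other bidders lose, so their payoff is 0.

Payoffs: Judy 150, Mei 0, Uma 0, Sam 0, Vikram 0.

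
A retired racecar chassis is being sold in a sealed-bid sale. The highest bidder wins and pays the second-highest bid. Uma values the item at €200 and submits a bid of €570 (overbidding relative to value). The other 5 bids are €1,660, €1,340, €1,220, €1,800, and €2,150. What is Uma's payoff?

Highest competing bid: €2,150.
Uma's bid €570 is not the highest, so Uma loses, pays nothing, and earns zero payoff.

Payoff = €0.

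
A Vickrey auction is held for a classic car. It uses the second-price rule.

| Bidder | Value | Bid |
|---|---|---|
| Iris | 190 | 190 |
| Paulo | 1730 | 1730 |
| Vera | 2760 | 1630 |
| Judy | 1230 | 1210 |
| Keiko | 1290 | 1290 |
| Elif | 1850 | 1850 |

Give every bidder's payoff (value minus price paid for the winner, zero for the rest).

Ordered from highest: Elif 1850, then Paulo 1730, then Vera 1630, then Keiko 1290, then Judy 1210, then Iris 190.
Elif has the top bid and wins; the price is the second-highest bid, 1730.
Elif's payoff = 1850 − 1730 = 120. All other bidders lose, so their payoff is 0.

Payoffs: Iris 0, Paulo 0, Vera 0, Judy 0, Keiko 0, Elif 120.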